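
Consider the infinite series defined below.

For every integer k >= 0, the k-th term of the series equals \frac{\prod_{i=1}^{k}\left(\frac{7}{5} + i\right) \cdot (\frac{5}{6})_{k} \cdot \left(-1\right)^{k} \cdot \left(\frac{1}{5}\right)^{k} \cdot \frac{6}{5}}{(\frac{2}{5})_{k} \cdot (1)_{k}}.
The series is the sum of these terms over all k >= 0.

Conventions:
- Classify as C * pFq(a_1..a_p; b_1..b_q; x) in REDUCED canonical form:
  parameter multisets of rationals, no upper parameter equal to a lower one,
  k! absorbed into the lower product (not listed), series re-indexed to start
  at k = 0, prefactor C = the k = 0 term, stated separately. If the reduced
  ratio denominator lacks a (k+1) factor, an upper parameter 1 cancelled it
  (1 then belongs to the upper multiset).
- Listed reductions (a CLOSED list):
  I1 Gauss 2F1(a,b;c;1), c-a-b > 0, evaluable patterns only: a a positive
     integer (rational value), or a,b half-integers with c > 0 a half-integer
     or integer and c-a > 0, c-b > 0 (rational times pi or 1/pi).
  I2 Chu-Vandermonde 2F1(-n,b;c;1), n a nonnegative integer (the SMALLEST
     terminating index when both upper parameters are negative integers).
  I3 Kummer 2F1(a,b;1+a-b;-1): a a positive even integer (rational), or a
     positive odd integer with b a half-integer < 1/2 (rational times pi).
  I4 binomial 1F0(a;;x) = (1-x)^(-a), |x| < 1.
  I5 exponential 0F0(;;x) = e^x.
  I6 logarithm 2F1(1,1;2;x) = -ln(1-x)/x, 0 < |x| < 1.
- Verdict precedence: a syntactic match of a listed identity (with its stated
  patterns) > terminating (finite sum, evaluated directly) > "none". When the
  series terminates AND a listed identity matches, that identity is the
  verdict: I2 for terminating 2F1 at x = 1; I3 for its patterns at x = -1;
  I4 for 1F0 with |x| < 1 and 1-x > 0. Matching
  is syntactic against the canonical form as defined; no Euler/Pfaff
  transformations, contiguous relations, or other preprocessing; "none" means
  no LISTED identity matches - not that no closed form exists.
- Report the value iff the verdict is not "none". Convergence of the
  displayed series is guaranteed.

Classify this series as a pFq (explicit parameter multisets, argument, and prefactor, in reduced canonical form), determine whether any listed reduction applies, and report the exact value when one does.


Classification (C = \frac{6}{5}): 2F1 with upper {\frac{5}{6}, \frac{12}{5}}, lower {\frac{2}{5}}, argument x = -\frac{1}{5}. Verdict: none. A 2F1 with upper {\frac{5}{6}, \frac{12}{5}} fits none of I1-I6 at x = -\frac{1}{5}; the sum runs forever.

Structural cue: with t_0 = \frac{6}{5}, the running product (prefactor 6/5) telescopes to a rising factorial.
Term ratio: r(k) = -\frac{1}{5} * (k+\frac{5}{6}) (k+\frac{12}{5}) / [(k+\frac{2}{5}) (k+1)] - poly over poly, x = -\frac{1}{5} from leading terms; C = \frac{6}{5} at k = 0.


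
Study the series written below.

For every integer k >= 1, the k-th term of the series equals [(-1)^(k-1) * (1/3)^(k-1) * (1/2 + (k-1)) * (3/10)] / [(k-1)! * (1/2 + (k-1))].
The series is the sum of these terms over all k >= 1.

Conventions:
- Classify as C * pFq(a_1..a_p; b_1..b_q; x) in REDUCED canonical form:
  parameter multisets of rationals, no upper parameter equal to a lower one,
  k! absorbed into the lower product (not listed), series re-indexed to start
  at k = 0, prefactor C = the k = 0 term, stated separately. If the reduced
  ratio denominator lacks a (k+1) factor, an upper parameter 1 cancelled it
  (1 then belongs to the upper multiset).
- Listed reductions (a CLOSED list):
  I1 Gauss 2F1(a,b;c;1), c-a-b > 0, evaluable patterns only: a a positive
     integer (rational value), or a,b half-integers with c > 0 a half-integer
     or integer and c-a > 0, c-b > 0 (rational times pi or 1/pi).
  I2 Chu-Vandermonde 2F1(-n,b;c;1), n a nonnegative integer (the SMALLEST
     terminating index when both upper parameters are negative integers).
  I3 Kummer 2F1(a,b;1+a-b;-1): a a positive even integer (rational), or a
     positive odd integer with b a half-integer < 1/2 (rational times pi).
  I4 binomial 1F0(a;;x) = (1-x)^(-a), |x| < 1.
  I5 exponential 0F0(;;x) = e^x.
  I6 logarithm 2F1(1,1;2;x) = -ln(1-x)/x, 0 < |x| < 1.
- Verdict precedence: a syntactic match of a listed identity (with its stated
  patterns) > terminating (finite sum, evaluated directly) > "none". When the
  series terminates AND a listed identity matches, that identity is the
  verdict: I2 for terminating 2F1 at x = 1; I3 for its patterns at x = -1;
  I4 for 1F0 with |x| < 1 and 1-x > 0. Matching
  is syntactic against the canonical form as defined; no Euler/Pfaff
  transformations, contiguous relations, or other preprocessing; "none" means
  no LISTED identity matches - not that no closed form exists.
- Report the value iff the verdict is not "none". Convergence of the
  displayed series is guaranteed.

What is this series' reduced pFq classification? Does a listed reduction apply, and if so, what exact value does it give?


The series (x = -1/3) is 0F0: upper {-}, lower {-}, prefactor 3/10. Verdict: this is the I5 exponential reduction (the 0F0 exponential series at x = -1/3). Its exact value is (3/10) * e^(-1/3).

Key observation: x = (-1/3) and the (-1)^k factor (prefactor 3/10) folds into the argument's sign.
Adjacent-term ratio: r(k) = (-1/3) * 1 / [(k+1)] - rational; roots negated = parameters, x = (-1/3), C = 3/10.


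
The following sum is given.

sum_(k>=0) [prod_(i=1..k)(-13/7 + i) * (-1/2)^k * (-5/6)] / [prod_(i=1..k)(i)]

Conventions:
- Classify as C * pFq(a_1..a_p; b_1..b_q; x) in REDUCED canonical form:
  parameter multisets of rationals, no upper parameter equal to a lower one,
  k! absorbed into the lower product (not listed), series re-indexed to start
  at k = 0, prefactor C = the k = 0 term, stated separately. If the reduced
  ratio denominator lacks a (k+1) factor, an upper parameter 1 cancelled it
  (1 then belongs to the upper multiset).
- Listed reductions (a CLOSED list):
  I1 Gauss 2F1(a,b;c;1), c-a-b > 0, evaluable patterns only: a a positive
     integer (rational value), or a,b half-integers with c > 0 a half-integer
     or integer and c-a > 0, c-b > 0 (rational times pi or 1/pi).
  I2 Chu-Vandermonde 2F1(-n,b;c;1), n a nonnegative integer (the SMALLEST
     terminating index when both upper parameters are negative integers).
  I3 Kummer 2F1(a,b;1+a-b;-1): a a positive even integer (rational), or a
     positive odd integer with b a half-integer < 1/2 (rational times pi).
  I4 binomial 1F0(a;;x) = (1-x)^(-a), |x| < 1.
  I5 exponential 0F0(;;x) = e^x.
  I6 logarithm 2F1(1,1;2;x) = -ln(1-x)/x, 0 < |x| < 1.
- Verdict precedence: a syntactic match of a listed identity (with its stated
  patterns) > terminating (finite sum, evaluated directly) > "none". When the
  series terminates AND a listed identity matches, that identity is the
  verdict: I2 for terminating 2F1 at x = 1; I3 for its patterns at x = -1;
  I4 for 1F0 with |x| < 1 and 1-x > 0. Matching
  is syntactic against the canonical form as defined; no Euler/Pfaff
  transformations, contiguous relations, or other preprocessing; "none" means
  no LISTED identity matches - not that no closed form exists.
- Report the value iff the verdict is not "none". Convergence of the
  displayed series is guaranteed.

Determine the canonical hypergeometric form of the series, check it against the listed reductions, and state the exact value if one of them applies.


This is -5/6 * 1F0(-6/7; -; -1/2) in reduced canonical form. Verdict: the binomial series (I4) fires (the 1F0 binomial series: exponent 6/7, x = -1/2). Hence: (-5/6) * (3/2)^(6/7).

First insight: t_0 = -5/6 here, and the running product (C = -5/6, x = -1/2) telescopes to a rising factorial.
Ratio: r(k) = (-1/2) * (k-6/7) / [(k+1)] - rational; roots negated = parameters, x = (-1/2), C = -5/6.


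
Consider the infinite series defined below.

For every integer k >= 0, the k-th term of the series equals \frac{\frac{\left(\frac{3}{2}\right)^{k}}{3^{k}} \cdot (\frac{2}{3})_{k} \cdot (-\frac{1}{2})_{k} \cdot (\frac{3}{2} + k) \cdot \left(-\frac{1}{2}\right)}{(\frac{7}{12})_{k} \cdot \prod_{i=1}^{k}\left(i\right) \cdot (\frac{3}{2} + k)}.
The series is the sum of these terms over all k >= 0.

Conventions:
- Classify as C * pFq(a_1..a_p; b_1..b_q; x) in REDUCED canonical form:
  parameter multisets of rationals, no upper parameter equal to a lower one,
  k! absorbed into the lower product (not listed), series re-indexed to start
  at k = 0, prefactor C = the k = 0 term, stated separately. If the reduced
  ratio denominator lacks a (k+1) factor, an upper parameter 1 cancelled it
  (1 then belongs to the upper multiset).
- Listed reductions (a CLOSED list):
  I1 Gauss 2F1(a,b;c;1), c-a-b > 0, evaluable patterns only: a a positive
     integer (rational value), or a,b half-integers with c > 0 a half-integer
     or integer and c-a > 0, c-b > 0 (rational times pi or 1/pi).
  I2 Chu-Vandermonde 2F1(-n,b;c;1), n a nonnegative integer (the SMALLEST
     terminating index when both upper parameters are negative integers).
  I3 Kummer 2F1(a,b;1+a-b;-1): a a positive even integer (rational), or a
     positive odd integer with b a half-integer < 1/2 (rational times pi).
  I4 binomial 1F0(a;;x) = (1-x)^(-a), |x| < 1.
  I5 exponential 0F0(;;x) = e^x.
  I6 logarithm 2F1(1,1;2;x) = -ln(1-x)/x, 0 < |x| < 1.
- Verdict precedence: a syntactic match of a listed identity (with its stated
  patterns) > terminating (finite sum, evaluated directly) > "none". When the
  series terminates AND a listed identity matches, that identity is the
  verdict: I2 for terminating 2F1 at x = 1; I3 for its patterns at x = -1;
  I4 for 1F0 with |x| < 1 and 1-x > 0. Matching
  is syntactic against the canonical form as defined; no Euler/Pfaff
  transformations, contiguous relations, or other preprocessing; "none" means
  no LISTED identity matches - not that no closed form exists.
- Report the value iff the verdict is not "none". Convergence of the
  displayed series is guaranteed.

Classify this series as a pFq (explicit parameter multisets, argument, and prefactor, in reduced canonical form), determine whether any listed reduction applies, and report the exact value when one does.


First insight: t_0 = -\frac{1}{2} here, and k + 3/2 divides numerator and denominator alike; C = -1/2, x = 1/2 after cancelling.
Adjacent-term ratio: r(k) = \frac{1}{2} * (k-\frac{1}{2}) (k+\frac{2}{3}) / [(k+\frac{7}{12}) (k+1)] ; factor over Q: parameters, x = \frac{1}{2}, and C = -\frac{1}{2}.

x = \frac{1}{2} here; the reduced form reads 2F1, upper {-\frac{1}{2}, \frac{2}{3}}, lower {\frac{7}{12}}, C = -\frac{1}{2}. Verdict: none. Every listed pattern misses the 2F1 form at \frac{1}{2}, upper {-\frac{1}{2}, \frac{2}{3}}.


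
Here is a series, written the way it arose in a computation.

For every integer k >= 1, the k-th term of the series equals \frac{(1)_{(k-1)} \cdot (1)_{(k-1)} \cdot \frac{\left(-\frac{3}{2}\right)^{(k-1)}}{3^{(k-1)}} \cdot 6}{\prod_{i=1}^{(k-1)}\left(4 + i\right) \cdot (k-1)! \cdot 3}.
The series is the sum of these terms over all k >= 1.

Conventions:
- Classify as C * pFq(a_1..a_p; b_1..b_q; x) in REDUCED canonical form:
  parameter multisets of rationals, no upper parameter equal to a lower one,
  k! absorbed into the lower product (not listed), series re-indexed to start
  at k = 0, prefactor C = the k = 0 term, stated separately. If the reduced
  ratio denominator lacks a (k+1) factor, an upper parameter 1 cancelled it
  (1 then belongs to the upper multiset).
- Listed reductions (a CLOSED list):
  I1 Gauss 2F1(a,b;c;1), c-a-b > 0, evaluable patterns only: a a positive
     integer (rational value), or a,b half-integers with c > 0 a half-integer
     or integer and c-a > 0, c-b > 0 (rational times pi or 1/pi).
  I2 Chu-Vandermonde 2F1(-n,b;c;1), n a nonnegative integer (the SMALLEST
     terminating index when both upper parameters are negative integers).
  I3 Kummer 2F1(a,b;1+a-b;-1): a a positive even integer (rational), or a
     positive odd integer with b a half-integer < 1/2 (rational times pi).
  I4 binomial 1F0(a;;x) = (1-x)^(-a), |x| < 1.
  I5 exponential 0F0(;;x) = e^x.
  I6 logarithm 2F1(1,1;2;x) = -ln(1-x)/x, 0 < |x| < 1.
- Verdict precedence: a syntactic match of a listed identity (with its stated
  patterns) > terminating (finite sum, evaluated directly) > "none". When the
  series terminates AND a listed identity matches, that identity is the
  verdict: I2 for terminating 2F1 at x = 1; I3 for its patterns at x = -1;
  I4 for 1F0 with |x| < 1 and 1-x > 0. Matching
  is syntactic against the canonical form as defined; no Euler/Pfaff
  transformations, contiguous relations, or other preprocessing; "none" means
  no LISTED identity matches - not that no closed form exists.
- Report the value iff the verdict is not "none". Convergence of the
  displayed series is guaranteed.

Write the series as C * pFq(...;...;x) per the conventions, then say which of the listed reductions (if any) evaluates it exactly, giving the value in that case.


This is 2 * 2F1(1, 1; 5; -\frac{1}{2}) in reduced canonical form. Verdict: none - at argument -\frac{1}{2} the multisets {1, 1} ; {5} match no listed identity.

Structural cue: from the first term 2: the lower running product (C = 2) is a rising factorial.
Consecutive-term ratio: r(k) = -\frac{1}{2} * (k+1) (k+1) / [(k+5) (k+1)] - rational; roots negated = parameters, x = -\frac{1}{2}, C = 2.


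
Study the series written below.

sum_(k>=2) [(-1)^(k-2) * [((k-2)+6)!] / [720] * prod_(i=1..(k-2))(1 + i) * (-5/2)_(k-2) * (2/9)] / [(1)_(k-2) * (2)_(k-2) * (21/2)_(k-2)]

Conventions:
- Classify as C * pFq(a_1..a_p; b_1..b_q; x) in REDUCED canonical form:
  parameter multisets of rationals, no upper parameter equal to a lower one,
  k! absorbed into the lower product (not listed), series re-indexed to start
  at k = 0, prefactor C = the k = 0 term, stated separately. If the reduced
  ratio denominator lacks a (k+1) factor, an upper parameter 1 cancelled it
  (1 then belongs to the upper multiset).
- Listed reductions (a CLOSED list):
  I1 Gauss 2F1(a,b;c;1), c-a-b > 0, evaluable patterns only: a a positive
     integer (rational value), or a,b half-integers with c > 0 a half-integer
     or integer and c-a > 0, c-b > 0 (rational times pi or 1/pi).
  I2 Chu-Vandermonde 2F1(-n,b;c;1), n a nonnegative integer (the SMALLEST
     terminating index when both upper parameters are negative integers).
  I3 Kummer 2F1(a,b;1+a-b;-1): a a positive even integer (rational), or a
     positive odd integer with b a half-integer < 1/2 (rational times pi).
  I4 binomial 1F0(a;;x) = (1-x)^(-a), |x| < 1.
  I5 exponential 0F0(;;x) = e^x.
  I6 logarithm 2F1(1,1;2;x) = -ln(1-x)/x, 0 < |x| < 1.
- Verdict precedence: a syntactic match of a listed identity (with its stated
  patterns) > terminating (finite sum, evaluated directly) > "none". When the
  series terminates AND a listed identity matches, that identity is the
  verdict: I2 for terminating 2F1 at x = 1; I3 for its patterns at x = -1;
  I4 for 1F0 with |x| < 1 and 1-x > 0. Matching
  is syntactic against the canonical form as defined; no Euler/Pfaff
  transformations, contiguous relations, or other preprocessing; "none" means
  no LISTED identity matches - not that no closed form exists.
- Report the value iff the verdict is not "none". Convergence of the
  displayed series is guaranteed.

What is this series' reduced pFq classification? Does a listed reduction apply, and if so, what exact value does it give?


This is 2/9 * 2F1(-5/2, 7; 21/2; -1) in reduced canonical form. Verdict: this is Kummer (I3) (x = -1; c = 21/2 equals 1+a-b for upper {-5/2, 7}: listed pattern). Exact value: (1616615/6291456) * pi.

Key observation: with t_0 = 2/9, (1)_k (prefactor 2/9) is k! itself.
Term ratio: r(k) = (-1) * (k-5/2) (k+7) / [(k+21/2) (k+1)] - rational in k, leading ratio (-1); with t_0 = 2/9, classification follows.


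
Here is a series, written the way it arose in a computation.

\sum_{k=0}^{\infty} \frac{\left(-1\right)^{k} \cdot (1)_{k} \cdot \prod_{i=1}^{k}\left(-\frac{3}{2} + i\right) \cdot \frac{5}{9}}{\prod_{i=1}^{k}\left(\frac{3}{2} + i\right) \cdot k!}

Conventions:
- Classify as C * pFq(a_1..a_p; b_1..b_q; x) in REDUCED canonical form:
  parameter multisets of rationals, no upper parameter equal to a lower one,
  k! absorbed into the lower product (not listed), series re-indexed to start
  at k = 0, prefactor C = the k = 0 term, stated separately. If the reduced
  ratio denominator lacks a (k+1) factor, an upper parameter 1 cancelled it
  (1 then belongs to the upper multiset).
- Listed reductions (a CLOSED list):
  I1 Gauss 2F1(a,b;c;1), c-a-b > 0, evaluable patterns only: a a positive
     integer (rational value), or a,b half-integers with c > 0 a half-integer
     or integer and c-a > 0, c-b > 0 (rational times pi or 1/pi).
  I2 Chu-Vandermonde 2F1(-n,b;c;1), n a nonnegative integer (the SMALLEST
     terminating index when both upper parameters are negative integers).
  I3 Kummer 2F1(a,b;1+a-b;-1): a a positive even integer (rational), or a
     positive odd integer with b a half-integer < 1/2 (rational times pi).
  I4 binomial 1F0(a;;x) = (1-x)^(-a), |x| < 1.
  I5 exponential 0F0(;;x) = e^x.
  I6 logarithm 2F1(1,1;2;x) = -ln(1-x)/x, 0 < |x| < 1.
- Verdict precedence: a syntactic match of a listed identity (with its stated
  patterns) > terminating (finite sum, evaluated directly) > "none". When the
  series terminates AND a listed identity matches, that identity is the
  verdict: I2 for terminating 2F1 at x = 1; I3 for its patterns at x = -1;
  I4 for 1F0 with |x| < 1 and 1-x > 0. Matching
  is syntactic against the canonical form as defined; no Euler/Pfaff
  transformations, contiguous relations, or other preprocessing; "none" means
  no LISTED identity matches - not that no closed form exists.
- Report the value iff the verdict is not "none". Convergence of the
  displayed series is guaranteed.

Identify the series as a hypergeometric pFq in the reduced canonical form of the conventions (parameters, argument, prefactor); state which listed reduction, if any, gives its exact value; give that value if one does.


With C = \frac{5}{9}: the canonical form is 2F1(-\frac{1}{2}, 1; \frac{5}{2}; -1). Verdict: the Kummer evaluation I3 applies (x = -1; c = \frac{5}{2} equals 1+a-b for upper {-\frac{1}{2}, 1}: listed pattern). Sum: \frac{5}{24} \cdot \pi.

First insight: from the first term \frac{5}{9}: the lower running product (C = 5/9) is a rising factorial.
Step ratio: r(k) = -1 * (k-\frac{1}{2}) (k+1) / [(k+\frac{5}{2}) (k+1)] ; factor over Q: parameters, x = -1, and C = \frac{5}{9}.


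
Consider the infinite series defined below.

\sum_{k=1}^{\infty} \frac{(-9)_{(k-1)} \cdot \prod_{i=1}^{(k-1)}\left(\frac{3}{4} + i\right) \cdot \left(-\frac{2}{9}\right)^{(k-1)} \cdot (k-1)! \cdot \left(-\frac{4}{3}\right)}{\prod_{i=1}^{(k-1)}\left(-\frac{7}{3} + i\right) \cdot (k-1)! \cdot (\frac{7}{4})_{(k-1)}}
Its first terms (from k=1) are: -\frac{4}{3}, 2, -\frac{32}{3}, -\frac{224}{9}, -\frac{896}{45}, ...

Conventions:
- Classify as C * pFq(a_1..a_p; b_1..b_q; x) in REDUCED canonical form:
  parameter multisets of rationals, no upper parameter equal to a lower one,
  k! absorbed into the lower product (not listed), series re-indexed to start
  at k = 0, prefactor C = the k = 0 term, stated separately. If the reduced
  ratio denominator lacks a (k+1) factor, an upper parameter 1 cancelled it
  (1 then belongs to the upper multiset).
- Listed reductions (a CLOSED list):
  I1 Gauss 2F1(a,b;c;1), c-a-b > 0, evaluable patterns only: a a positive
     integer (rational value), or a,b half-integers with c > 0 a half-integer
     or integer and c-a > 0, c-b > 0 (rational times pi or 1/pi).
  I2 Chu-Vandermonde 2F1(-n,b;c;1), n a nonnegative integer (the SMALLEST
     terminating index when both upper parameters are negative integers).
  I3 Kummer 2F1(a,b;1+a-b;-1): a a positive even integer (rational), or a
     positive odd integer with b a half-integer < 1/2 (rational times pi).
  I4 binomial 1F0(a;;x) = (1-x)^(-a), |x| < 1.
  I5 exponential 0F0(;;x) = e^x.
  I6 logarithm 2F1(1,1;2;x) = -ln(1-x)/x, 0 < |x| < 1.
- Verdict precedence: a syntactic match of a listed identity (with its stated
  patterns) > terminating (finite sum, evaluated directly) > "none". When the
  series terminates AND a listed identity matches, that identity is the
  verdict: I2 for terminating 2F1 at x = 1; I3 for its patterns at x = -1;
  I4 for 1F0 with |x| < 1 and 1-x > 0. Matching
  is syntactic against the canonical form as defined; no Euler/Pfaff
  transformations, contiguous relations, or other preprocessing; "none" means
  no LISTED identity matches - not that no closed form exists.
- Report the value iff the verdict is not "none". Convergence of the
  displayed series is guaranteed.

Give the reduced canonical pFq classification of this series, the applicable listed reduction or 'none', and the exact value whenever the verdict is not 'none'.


Structural cue: from the first term -\frac{4}{3}: the lower running product (C = -4/3) is a rising factorial.
Consecutive-term ratio: r(k) = -\frac{2}{9} * (k-9) (k+1) / [(k-\frac{4}{3}) (k+1)] - poly over poly, x = -\frac{2}{9} from leading terms; C = -\frac{4}{3} at k = 0.

The series (x = -\frac{2}{9}) is 2F1: upper {-9, 1}, lower {-\frac{4}{3}}, prefactor -\frac{4}{3}. Verdict: terminating - the sum ends at index 9 because -9 is a negative integer; exact evaluation follows. Hence: -\frac{4053634}{61965}.


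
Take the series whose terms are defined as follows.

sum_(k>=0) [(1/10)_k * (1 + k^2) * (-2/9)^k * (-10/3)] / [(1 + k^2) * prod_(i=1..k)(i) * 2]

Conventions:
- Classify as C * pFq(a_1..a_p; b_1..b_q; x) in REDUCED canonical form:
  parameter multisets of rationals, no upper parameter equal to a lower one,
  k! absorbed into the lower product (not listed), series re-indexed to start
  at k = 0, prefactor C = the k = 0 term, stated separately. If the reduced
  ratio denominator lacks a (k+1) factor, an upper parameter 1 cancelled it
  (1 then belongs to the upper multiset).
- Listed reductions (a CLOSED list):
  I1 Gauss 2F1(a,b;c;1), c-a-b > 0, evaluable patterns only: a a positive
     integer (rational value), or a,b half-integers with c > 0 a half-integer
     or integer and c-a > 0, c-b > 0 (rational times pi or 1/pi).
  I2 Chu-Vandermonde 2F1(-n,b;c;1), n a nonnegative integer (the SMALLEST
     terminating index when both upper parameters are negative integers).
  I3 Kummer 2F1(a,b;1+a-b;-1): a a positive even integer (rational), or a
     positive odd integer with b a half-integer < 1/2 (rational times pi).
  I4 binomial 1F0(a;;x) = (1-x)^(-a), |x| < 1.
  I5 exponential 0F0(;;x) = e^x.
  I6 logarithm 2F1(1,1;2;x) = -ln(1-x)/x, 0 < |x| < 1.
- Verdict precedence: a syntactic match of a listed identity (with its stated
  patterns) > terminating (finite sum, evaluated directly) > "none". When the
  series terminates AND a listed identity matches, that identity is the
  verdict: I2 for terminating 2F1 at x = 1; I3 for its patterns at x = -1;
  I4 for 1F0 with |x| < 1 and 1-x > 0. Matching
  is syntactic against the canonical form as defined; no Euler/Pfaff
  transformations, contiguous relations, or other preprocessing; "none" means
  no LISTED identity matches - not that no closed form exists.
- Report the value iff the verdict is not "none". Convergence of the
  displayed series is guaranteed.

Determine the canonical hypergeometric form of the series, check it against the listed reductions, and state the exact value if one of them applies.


x = -2/9 here; the reduced form reads 1F0, upper {1/10}, lower {-}, C = -5/3. Verdict: binomial (I4) fires (the 1F0 binomial series: exponent -1/10, x = -2/9). Value: (-5/3) * (11/9)^(-1/10).

The tell: with t_0 = -5/3, the product of the first k integers (prefactor -5/3) is k!.
Adjacent-term ratio: r(k) = (-2/9) * (k+1/10) / [(k+1)] - rational; roots negated = parameters, x = (-2/9), C = -5/3.


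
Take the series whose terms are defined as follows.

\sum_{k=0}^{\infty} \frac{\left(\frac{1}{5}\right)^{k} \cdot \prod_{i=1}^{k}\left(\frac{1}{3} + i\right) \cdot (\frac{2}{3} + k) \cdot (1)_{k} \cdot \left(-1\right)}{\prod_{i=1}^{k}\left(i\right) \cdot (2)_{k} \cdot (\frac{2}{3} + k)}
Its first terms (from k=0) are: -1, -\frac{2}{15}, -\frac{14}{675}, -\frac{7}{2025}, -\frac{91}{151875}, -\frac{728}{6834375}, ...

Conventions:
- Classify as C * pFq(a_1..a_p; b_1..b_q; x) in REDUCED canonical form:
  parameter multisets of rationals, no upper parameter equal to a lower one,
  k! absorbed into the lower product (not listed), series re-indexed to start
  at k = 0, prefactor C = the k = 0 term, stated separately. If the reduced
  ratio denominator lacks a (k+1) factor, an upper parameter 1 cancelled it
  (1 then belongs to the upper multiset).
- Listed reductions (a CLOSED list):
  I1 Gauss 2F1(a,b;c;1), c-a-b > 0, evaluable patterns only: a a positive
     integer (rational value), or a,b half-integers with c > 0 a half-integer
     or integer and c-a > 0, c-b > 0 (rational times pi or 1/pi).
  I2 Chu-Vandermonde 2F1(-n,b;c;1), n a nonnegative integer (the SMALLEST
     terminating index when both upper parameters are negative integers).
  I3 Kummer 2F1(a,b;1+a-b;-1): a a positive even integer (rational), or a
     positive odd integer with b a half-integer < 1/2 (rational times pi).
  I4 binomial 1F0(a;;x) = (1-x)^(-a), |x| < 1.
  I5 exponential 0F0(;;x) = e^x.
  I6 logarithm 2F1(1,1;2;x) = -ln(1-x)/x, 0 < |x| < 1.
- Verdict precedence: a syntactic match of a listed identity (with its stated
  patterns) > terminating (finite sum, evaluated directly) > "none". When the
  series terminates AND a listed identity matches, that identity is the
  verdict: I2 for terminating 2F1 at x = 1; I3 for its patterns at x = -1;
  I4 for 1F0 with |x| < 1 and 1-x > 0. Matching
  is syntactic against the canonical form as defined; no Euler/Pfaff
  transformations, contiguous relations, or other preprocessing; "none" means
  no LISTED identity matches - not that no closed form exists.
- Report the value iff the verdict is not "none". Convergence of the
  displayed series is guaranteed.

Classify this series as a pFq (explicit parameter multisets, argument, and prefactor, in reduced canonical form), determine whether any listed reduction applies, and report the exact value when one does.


Structural cue: from the first term -1: the product of the first k integers (prefactor -1) is k!.
Consecutive-term ratio: r(k) = \frac{1}{5} * (k+1) (k+\frac{4}{3}) / [(k+2) (k+1)] - rational in k, leading ratio \frac{1}{5}; with t_0 = -1, classification follows.

Canonical form: C = -1 times 2F1 with upper {1, \frac{4}{3}}, lower {2}, x = \frac{1}{5}. Verdict: none. A 2F1 with upper {1, \frac{4}{3}} fits none of I1-I6 at x = \frac{1}{5}; the sum runs forever.


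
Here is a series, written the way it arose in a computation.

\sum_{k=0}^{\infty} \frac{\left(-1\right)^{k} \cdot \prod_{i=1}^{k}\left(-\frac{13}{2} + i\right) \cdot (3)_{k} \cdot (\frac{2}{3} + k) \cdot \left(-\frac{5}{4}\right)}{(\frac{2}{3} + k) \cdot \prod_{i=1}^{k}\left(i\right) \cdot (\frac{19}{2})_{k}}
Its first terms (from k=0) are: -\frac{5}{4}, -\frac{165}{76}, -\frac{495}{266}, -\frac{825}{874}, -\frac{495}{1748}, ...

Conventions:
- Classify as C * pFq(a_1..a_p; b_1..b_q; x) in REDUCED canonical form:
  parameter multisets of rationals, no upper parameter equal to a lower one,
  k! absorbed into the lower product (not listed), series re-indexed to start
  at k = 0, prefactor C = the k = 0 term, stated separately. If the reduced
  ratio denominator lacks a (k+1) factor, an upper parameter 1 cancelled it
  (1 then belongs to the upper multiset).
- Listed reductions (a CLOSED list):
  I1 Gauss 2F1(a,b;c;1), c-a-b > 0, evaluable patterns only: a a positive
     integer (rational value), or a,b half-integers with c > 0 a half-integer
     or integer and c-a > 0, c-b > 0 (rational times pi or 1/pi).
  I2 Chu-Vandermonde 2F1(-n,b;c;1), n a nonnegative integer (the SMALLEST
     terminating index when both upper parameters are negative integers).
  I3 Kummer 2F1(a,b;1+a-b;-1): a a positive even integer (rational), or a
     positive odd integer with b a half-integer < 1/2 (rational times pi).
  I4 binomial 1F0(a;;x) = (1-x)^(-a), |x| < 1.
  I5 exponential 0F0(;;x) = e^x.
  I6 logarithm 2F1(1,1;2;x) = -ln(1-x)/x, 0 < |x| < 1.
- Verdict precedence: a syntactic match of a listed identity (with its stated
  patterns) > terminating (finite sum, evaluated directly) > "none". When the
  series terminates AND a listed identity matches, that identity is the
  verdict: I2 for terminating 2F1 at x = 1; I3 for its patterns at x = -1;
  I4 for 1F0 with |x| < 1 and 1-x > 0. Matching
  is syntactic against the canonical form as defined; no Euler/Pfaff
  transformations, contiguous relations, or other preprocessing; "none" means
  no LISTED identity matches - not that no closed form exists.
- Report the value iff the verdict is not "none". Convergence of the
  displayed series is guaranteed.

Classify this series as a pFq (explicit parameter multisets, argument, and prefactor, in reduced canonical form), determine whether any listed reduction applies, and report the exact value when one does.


This is -\frac{5}{4} * 2F1(-\frac{11}{2}, 3; \frac{19}{2}; -1) in reduced canonical form. Verdict (x = -1): Kummer (I3) applies (x = -1; c = \frac{19}{2} equals 1+a-b for upper {-\frac{11}{2}, 3}: listed pattern). Value: \left(-\frac{546975}{262144}\right) \cdot \pi.

Structural cue: t_0 = -\frac{5}{4} here, and striking the common factor k + 2/3 reduces the term (C = -5/4).
Adjacent-term ratio: r(k) = -1 * (k-\frac{11}{2}) (k+3) / [(k+\frac{19}{2}) (k+1)] - rational; roots negated = parameters, x = -1, C = -\frac{5}{4}.


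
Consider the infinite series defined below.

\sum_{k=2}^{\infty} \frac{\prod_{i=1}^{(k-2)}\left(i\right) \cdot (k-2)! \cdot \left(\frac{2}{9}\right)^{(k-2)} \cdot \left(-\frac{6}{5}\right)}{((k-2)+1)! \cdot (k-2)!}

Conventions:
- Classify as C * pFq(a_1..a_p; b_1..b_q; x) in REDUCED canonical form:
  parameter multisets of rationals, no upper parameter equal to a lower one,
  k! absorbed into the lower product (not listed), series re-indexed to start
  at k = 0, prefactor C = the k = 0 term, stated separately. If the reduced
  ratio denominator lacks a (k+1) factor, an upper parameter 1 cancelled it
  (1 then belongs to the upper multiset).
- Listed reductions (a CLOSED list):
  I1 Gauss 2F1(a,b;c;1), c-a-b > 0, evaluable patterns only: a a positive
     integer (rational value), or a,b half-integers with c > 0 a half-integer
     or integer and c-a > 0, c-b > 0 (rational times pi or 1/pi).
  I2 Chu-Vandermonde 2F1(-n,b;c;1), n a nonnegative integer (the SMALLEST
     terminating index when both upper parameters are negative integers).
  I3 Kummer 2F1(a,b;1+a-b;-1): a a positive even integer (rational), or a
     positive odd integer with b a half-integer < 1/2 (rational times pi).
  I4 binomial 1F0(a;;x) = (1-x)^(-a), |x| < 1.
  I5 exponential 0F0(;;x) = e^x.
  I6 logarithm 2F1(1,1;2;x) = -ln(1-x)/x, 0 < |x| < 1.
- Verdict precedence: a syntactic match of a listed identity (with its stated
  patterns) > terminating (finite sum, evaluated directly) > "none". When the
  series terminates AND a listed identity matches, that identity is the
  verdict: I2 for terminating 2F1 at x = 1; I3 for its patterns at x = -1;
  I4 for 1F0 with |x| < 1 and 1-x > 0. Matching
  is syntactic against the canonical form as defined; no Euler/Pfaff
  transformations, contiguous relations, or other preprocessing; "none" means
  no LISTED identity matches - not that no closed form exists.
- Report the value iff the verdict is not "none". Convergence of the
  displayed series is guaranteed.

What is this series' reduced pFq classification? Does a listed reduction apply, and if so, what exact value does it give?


The series (x = \frac{2}{9}) is 2F1: upper {1, 1}, lower {2}, prefactor -\frac{6}{5}. Verdict: logarithm (I6) fires (the logarithm: parameters (1,1;2), x = \frac{2}{9}). Exact value: \frac{27}{5} \cdot \ln\left(\frac{7}{9}\right).

The tell: from the first term -\frac{6}{5}: the running product (prefactor -6/5) telescopes to a rising factorial.
Ratio: r(k) = \frac{2}{9} * (k+1) (k+1) / [(k+2) (k+1)] - rational; roots negated = parameters, x = \frac{2}{9}, C = -\frac{6}{5}.


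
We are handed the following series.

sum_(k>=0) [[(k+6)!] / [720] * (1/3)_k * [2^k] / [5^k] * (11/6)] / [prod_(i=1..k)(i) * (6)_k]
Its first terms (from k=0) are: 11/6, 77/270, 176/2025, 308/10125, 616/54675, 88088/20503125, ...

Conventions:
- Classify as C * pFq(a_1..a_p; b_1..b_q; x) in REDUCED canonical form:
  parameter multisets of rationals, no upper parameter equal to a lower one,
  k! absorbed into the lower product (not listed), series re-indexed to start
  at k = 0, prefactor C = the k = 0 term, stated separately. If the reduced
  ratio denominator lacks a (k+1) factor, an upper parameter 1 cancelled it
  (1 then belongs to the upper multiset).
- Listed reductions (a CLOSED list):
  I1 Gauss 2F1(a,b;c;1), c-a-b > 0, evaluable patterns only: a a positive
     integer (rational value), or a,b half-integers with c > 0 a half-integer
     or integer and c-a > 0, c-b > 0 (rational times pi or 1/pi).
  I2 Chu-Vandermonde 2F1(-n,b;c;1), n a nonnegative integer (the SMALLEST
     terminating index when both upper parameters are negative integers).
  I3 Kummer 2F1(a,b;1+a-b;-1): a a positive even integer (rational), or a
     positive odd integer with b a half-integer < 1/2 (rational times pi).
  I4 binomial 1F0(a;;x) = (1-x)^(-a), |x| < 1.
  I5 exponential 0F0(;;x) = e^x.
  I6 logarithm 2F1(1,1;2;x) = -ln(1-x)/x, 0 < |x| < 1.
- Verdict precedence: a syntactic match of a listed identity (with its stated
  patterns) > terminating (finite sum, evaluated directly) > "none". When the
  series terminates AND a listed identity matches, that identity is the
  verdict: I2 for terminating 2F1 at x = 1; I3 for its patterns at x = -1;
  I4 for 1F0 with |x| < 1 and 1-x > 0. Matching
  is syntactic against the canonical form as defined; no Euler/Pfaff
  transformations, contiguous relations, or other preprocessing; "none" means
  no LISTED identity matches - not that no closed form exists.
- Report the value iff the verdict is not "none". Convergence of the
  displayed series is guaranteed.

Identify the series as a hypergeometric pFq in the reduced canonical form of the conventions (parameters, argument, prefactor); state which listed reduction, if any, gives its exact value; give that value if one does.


At argument 2/5: a 2F1 with upper {1/3, 7}, lower {6}, scaled by C = 11/6. Verdict: none - at argument 2/5 the multisets {1/3, 7} ; {6} match no listed identity.

First insight: from the first term 11/6: the product of the first k integers (prefactor 11/6) is k!.
Adjacent-term ratio: r(k) = (2/5) * (k+1/3) (k+7) / [(k+6) (k+1)] - rational in k. x = (2/5); t_0 = 11/6; negate the roots.


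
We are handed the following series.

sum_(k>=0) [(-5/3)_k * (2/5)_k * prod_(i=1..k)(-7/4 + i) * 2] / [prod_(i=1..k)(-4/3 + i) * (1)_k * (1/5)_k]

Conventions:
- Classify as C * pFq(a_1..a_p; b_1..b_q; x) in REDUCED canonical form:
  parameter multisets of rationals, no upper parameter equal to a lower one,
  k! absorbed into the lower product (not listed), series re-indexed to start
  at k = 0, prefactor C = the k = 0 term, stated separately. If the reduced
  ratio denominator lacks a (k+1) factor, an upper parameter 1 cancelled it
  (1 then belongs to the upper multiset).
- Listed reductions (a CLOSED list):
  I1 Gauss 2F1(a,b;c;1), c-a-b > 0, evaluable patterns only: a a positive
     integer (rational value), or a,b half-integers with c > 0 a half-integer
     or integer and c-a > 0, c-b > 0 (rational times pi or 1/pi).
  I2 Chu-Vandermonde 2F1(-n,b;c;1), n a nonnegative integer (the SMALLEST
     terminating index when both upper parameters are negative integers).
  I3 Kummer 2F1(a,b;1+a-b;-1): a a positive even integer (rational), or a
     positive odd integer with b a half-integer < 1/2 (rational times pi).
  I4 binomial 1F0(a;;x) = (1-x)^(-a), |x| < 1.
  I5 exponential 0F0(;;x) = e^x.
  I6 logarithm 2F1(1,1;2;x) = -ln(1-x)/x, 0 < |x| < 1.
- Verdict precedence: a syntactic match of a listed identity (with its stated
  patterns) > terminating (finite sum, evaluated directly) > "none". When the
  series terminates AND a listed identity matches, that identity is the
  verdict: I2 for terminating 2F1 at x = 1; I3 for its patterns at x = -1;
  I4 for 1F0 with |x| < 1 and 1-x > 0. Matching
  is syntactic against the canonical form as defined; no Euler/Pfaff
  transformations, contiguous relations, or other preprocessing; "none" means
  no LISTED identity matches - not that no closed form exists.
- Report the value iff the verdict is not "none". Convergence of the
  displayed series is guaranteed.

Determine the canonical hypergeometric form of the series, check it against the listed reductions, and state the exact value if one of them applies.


Classification (C = 2): 3F2 with upper {-5/3, -3/4, 2/5}, lower {-1/3, 1/5}, argument x = 1. Verdict: none. Every listed pattern misses the 3F2 form at 1, upper {-5/3, -3/4, 2/5}.

Key step: from the first term 2: (1)_k (prefactor 2) is k! itself.
Step ratio: r(k) = 1 * (k-5/3) (k-3/4) (k+2/5) / [(k-1/3) (k+1/5) (k+1)] - rational in k, leading ratio 1; with t_0 = 2, classification follows.


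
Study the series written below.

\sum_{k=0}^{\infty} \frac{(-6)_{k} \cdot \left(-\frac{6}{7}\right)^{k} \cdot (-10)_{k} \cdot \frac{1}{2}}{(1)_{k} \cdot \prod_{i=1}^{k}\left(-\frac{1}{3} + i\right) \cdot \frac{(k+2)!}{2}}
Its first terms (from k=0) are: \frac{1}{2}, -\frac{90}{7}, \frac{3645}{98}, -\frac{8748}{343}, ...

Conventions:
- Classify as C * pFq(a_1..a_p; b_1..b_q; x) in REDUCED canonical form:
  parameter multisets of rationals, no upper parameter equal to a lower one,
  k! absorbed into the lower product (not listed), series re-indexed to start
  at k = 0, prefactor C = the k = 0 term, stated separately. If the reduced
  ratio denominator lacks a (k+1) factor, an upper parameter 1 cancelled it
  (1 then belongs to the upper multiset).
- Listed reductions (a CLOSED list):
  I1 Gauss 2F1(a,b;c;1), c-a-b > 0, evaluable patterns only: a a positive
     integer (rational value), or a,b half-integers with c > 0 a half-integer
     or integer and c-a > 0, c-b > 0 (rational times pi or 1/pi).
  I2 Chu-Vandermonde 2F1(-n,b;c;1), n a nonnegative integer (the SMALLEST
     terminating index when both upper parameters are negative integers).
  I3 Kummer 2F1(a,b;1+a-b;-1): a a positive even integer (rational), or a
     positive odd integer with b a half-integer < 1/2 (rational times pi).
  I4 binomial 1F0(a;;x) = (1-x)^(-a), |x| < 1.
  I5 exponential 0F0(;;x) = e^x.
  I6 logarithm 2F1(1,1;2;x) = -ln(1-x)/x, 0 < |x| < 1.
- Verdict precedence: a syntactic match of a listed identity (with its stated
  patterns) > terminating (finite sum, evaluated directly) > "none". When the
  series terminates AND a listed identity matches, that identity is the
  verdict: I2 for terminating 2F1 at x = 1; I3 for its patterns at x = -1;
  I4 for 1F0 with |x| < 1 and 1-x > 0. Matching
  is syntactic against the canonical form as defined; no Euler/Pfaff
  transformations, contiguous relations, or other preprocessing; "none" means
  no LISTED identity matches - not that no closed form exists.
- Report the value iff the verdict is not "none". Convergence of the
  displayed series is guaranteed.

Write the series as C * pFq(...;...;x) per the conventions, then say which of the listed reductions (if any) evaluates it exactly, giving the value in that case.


At argument -\frac{6}{7}: a 2F2 with upper {-10, -6}, lower {\frac{2}{3}, 3}, scaled by C = \frac{1}{2}. Verdict: terminating - upper -6 stops the sum at k = 6; the 7 terms are added exactly. Its exact value is \frac{6507869663}{1540025410}.

Key observation: t_0 being \frac{1}{2}, the lower running product (prefactor 1/2) is a rising factorial.
Step ratio: r(k) = -\frac{6}{7} * (k-10) (k-6) / [(k+\frac{2}{3}) (k+3) (k+1)] - poly over poly, x = -\frac{6}{7} from leading terms; C = \frac{1}{2} at k = 0.


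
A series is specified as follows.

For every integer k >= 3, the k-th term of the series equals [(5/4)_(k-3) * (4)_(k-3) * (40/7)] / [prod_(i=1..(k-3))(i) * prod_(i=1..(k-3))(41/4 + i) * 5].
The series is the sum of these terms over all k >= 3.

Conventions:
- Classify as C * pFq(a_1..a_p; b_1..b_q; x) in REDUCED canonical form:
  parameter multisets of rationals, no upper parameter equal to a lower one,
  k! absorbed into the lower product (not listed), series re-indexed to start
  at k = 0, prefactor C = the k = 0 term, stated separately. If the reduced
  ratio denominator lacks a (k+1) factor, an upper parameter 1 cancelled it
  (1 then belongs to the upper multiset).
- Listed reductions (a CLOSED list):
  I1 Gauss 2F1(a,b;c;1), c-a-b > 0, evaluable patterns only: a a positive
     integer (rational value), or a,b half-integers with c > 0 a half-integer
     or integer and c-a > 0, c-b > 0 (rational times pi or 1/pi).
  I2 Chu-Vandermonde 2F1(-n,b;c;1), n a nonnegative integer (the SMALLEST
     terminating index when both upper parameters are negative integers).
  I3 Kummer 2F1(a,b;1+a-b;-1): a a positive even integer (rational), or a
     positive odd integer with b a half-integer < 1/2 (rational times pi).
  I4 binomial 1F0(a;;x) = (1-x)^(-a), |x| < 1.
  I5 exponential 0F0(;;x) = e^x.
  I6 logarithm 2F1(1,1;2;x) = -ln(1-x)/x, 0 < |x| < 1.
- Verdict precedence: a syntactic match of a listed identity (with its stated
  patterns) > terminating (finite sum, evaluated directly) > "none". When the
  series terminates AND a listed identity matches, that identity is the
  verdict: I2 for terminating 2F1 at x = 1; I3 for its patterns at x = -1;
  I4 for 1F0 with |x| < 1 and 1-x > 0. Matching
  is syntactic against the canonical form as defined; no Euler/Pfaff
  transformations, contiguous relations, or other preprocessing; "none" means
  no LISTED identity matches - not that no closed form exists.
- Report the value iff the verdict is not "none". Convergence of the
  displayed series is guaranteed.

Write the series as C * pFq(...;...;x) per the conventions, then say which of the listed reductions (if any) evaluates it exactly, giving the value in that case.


x = 1 here; the reduced form reads 2F1, upper {5/4, 4}, lower {45/4}, C = 8/7. Verdict at x = 1: Gauss (I1, integer-parameter pattern) matches (x = 1: the Gamma ratio telescopes since c-a-b = 6 > 0 and a = 4 in Z>0). Hence: 483923/225792.

First insight: t_0 being 8/7, the constant factors (C = 8/7) combine into one prefactor.
Term ratio: r(k) = 1 * (k+5/4) (k+4) / [(k+45/4) (k+1)] - rational; roots negated = parameters, x = 1, C = 8/7.
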